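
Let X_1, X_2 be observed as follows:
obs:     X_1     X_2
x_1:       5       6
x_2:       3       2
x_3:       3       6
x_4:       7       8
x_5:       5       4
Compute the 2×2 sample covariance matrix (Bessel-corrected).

Step 1 — column means:
  mean(X_1) = (5 + 3 + 3 + 7 + 5) / 5 = 23/5 = 4.6
  mean(X_2) = (6 + 2 + 6 + 8 + 4) / 5 = 26/5 = 5.2

Step 2 — sample covariance S[i,j] = (1/(n-1)) · Σ_k (x_{k,i} - mean_i) · (x_{k,j} - mean_j), with n-1 = 4.
  S[X_1,X_1] = ((0.4)·(0.4) + (-1.6)·(-1.6) + (-1.6)·(-1.6) + (2.4)·(2.4) + (0.4)·(0.4)) / 4 = 11.2/4 = 2.8
  S[X_1,X_2] = ((0.4)·(0.8) + (-1.6)·(-3.2) + (-1.6)·(0.8) + (2.4)·(2.8) + (0.4)·(-1.2)) / 4 = 10.4/4 = 2.6
  S[X_2,X_2] = ((0.8)·(0.8) + (-3.2)·(-3.2) + (0.8)·(0.8) + (2.8)·(2.8) + (-1.2)·(-1.2)) / 4 = 20.8/4 = 5.2

S is symmetric (S[j,i] = S[i,j]). Assembling:

S = [[2.8, 2.6],
 [2.6, 5.2]]


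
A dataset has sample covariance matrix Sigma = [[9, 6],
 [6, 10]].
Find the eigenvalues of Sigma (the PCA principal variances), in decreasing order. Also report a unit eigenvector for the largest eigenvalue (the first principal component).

Step 1 — characteristic polynomial of 2×2 Sigma:
  det(Sigma - λI) = λ² - trace · λ + det = 0.
  trace = 9 + 10 = 19, det = 9·10 - (6)² = 54.
Step 2 — discriminant:
  Δ = trace² - 4·det = 361 - 216 = 145.
Step 3 — eigenvalues:
  λ = (trace ± √Δ)/2 = (19 ± 12.0416)/2,
  λ_1 = 15.5208,  λ_2 = 3.4792.

Step 4 — unit eigenvector for λ_1: solve (Sigma - λ_1 I)v = 0. First row:
  (9 - 15.5208)·v_x + (6)·v_y = 0, i.e. (-6.5208)·v_x + (6)·v_y = 0,
  so v ∝ (b, λ_1 - a) = (6, 6.5208) = u.
  ||u|| = √((6)² + (6.5208)²) = √(78.5208) ≈ 8.8612,
  v_1 = u/||u|| ≈ (0.6771, 0.7359) (||v_1|| = 1).

λ_1 = 15.5208,  λ_2 = 3.4792;  v_1 ≈ (0.6771, 0.7359)


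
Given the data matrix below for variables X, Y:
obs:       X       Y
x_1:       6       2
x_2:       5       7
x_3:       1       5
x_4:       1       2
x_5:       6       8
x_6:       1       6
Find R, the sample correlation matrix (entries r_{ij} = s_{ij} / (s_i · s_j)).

Step 1 — column means:
  mean(X) = (6 + 5 + 1 + 1 + 6 + 1) / 6 = 20/6 = 3.3333
  mean(Y) = (2 + 7 + 5 + 2 + 8 + 6) / 6 = 30/6 = 5

Step 2 — sample variances and covariances s[i,j] = (1/(n-1)) · Σ_k (x_{k,i} - mean_i) · (x_{k,j} - mean_j), with n-1 = 5:
  s[X,X] = ((2.6667)·(2.6667) + (1.6667)·(1.6667) + (-2.3333)·(-2.3333) + (-2.3333)·(-2.3333) + (2.6667)·(2.6667) + (-2.3333)·(-2.3333)) / 5 = 33.3333/5 = 6.6667
  s[X,Y] = ((2.6667)·(-3) + (1.6667)·(2) + (-2.3333)·(0) + (-2.3333)·(-3) + (2.6667)·(3) + (-2.3333)·(1)) / 5 = 8/5 = 1.6
  s[Y,Y] = ((-3)·(-3) + (2)·(2) + (0)·(0) + (-3)·(-3) + (3)·(3) + (1)·(1)) / 5 = 32/5 = 6.4
  Sample standard deviations s_i = √(s[i,i]):
  s(X) = √(6.6667) = 2.582
  s(Y) = √(6.4) = 2.5298

Step 3 — r_{ij} = s_{ij} / (s_i · s_j):
  r[X,X] = 1 (diagonal).
  r[X,Y] = 1.6 / (2.582 · 2.5298) = 1.6 / 6.532 = 0.2449
  r[Y,Y] = 1 (diagonal).

R is symmetric with unit diagonal. Assembling:

R = [[1, 0.2449],
 [0.2449, 1]]


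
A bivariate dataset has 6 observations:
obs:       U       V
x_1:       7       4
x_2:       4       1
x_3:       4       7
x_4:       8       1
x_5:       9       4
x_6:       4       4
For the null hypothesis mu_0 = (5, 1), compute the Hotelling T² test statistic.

Step 1 — sample mean vector:
  mean(U) = (7 + 4 + 4 + 8 + 9 + 4) / 6 = 36/6 = 6
  mean(V) = (4 + 1 + 7 + 1 + 4 + 4) / 6 = 21/6 = 3.5
  x̄ = (6, 3.5),  deviation x̄ - mu_0 = (6, 3.5) - (5, 1) = (1, 2.5).

Step 2 — sample covariance matrix, S[i,j] = (1/(n-1)) · Σ_k (x_{k,i} - mean_i) · (x_{k,j} - mean_j), divisor n-1 = 5:
  S[U,U] = ((1)·(1) + (-2)·(-2) + (-2)·(-2) + (2)·(2) + (3)·(3) + (-2)·(-2)) / 5 = 26/5 = 5.2
  S[U,V] = ((1)·(0.5) + (-2)·(-2.5) + (-2)·(3.5) + (2)·(-2.5) + (3)·(0.5) + (-2)·(0.5)) / 5 = -6/5 = -1.2
  S[V,V] = ((0.5)·(0.5) + (-2.5)·(-2.5) + (3.5)·(3.5) + (-2.5)·(-2.5) + (0.5)·(0.5) + (0.5)·(0.5)) / 5 = 25.5/5 = 5.1
  S = [[5.2, -1.2],
 [-1.2, 5.1]].

Step 3 — invert S. det(S) = 5.2·5.1 - (-1.2)² = 25.08.
  S^{-1} = (1/det) · [[d, -b], [-b, a]] = [[0.2033, 0.0478],
 [0.0478, 0.2073]].

Step 4 — quadratic form (x̄ - mu_0)^T · S^{-1} · (x̄ - mu_0):
  S^{-1} · (x̄ - mu_0) = (0.323, 0.5662),
  (x̄ - mu_0)^T · [...] = (1)·(0.323) + (2.5)·(0.5662) = 1.7384.

Step 5 — scale by n: T² = 6 · 1.7384 = 10.4306.

T² ≈ 10.4306


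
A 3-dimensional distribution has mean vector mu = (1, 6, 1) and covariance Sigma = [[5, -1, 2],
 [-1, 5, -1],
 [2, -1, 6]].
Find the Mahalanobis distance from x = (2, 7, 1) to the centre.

Step 1 — centre the observation: (x - mu) = (1, 1, 0).

Step 2 — invert Sigma (cofactor / det for 3×3, or solve directly):
  Sigma^{-1} = [[0.2358, 0.0325, -0.0732],
 [0.0325, 0.2114, 0.0244],
 [-0.0732, 0.0244, 0.1951]].

Step 3 — form the quadratic (x - mu)^T · Sigma^{-1} · (x - mu):
  Sigma^{-1} · (x - mu) = (0.2683, 0.2439, -0.0488).
  (x - mu)^T · [Sigma^{-1} · (x - mu)] = (1)·(0.2683) + (1)·(0.2439) + (0)·(-0.0488) = 0.5122.

Step 4 — take square root: d = √(0.5122) ≈ 0.7157.

d(x, mu) = √(0.5122) ≈ 0.7157


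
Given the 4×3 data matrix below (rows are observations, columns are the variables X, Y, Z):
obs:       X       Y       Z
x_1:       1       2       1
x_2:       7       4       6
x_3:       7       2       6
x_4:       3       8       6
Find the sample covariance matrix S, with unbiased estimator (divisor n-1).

Step 1 — column means:
  mean(X) = (1 + 7 + 7 + 3) / 4 = 18/4 = 4.5
  mean(Y) = (2 + 4 + 2 + 8) / 4 = 16/4 = 4
  mean(Z) = (1 + 6 + 6 + 6) / 4 = 19/4 = 4.75

Step 2 — sample covariance S[i,j] = (1/(n-1)) · Σ_k (x_{k,i} - mean_i) · (x_{k,j} - mean_j), with n-1 = 3.
  S[X,X] = ((-3.5)·(-3.5) + (2.5)·(2.5) + (2.5)·(2.5) + (-1.5)·(-1.5)) / 3 = 27/3 = 9
  S[X,Y] = ((-3.5)·(-2) + (2.5)·(0) + (2.5)·(-2) + (-1.5)·(4)) / 3 = -4/3 = -1.3333
  S[X,Z] = ((-3.5)·(-3.75) + (2.5)·(1.25) + (2.5)·(1.25) + (-1.5)·(1.25)) / 3 = 17.5/3 = 5.8333
  S[Y,Y] = ((-2)·(-2) + (0)·(0) + (-2)·(-2) + (4)·(4)) / 3 = 24/3 = 8
  S[Y,Z] = ((-2)·(-3.75) + (0)·(1.25) + (-2)·(1.25) + (4)·(1.25)) / 3 = 10/3 = 3.3333
  S[Z,Z] = ((-3.75)·(-3.75) + (1.25)·(1.25) + (1.25)·(1.25) + (1.25)·(1.25)) / 3 = 18.75/3 = 6.25

S is symmetric (S[j,i] = S[i,j]). Assembling:

S = [[9, -1.3333, 5.8333],
 [-1.3333, 8, 3.3333],
 [5.8333, 3.3333, 6.25]]


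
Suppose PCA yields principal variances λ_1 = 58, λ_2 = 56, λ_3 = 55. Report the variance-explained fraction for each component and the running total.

Step 1 — total variance = trace(Sigma) = Σ λ_i = 58 + 56 + 55 = 169.

Step 2 — fraction explained by component i = λ_i / Σ λ:
  PC1: 58/169 = 0.3432
  PC2: 56/169 = 0.3314
  PC3: 55/169 = 0.3254

Step 3 — cumulative fraction after k components = (λ_1 + ... + λ_k) / Σ λ:
  k = 1: 58/169 = 0.3432
  k = 2: (58 + 56)/169 = 114/169 = 0.6746
  k = 3: (58 + 56 + 55)/169 = 169/169 = 1

Summary (fraction, with percent):

explained: PC1 0.3432 (34.32%), PC2 0.3314 (33.14%), PC3 0.3254 (32.54%);  cumulative: 0.3432, 0.6746, 1


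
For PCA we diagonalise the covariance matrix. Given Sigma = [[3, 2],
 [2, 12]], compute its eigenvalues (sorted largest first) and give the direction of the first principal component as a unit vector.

Step 1 — characteristic polynomial of 2×2 Sigma:
  det(Sigma - λI) = λ² - trace · λ + det = 0.
  trace = 3 + 12 = 15, det = 3·12 - (2)² = 32.
Step 2 — discriminant:
  Δ = trace² - 4·det = 225 - 128 = 97.
Step 3 — eigenvalues:
  λ = (trace ± √Δ)/2 = (15 ± 9.8489)/2,
  λ_1 = 12.4244,  λ_2 = 2.5756.

Step 4 — unit eigenvector for λ_1: solve (Sigma - λ_1 I)v = 0. First row:
  (3 - 12.4244)·v_x + (2)·v_y = 0, i.e. (-9.4244)·v_x + (2)·v_y = 0,
  so v ∝ (b, λ_1 - a) = (2, 9.4244) = u.
  ||u|| = √((2)² + (9.4244)²) = √(92.8199) ≈ 9.6343,
  v_1 = u/||u|| ≈ (0.2076, 0.9782) (||v_1|| = 1).

λ_1 = 12.4244,  λ_2 = 2.5756;  v_1 ≈ (0.2076, 0.9782)


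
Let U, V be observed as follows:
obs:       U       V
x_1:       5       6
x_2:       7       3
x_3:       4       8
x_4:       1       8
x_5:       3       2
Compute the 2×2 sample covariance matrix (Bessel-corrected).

Step 1 — column means:
  mean(U) = (5 + 7 + 4 + 1 + 3) / 5 = 20/5 = 4
  mean(V) = (6 + 3 + 8 + 8 + 2) / 5 = 27/5 = 5.4

Step 2 — sample covariance S[i,j] = (1/(n-1)) · Σ_k (x_{k,i} - mean_i) · (x_{k,j} - mean_j), with n-1 = 4.
  S[U,U] = ((1)·(1) + (3)·(3) + (0)·(0) + (-3)·(-3) + (-1)·(-1)) / 4 = 20/4 = 5
  S[U,V] = ((1)·(0.6) + (3)·(-2.4) + (0)·(2.6) + (-3)·(2.6) + (-1)·(-3.4)) / 4 = -11/4 = -2.75
  S[V,V] = ((0.6)·(0.6) + (-2.4)·(-2.4) + (2.6)·(2.6) + (2.6)·(2.6) + (-3.4)·(-3.4)) / 4 = 31.2/4 = 7.8

S is symmetric (S[j,i] = S[i,j]). Assembling:

S = [[5, -2.75],
 [-2.75, 7.8]]


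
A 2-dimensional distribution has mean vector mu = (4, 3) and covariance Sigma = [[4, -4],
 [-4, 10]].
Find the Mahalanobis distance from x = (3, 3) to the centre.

Step 1 — centre the observation: (x - mu) = (-1, 0).

Step 2 — invert Sigma. det(Sigma) = 4·10 - (-4)² = 24.
  Sigma^{-1} = (1/det) · [[d, -b], [-b, a]] = [[0.4167, 0.1667],
 [0.1667, 0.1667]].

Step 3 — form the quadratic (x - mu)^T · Sigma^{-1} · (x - mu):
  Sigma^{-1} · (x - mu) = (-0.4167, -0.1667).
  (x - mu)^T · [Sigma^{-1} · (x - mu)] = (-1)·(-0.4167) + (0)·(-0.1667) = 0.4167.

Step 4 — take square root: d = √(0.4167) ≈ 0.6455.

d(x, mu) = √(0.4167) ≈ 0.6455


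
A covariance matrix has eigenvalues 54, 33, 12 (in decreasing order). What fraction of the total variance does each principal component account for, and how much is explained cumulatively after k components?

Step 1 — total variance = trace(Sigma) = Σ λ_i = 54 + 33 + 12 = 99.

Step 2 — fraction explained by component i = λ_i / Σ λ:
  PC1: 54/99 = 0.5455
  PC2: 33/99 = 0.3333
  PC3: 12/99 = 0.1212

Step 3 — cumulative fraction after k components = (λ_1 + ... + λ_k) / Σ λ:
  k = 1: 54/99 = 0.5455
  k = 2: (54 + 33)/99 = 87/99 = 0.8788
  k = 3: (54 + 33 + 12)/99 = 99/99 = 1

Summary (fraction, with percent):

explained: PC1 0.5455 (54.55%), PC2 0.3333 (33.33%), PC3 0.1212 (12.12%);  cumulative: 0.5455, 0.8788, 1


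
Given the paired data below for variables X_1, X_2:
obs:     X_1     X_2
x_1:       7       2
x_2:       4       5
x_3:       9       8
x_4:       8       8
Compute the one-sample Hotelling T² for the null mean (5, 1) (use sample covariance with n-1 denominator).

Step 1 — sample mean vector:
  mean(X_1) = (7 + 4 + 9 + 8) / 4 = 28/4 = 7
  mean(X_2) = (2 + 5 + 8 + 8) / 4 = 23/4 = 5.75
  x̄ = (7, 5.75),  deviation x̄ - mu_0 = (7, 5.75) - (5, 1) = (2, 4.75).

Step 2 — sample covariance matrix, S[i,j] = (1/(n-1)) · Σ_k (x_{k,i} - mean_i) · (x_{k,j} - mean_j), divisor n-1 = 3:
  S[X_1,X_1] = ((0)·(0) + (-3)·(-3) + (2)·(2) + (1)·(1)) / 3 = 14/3 = 4.6667
  S[X_1,X_2] = ((0)·(-3.75) + (-3)·(-0.75) + (2)·(2.25) + (1)·(2.25)) / 3 = 9/3 = 3
  S[X_2,X_2] = ((-3.75)·(-3.75) + (-0.75)·(-0.75) + (2.25)·(2.25) + (2.25)·(2.25)) / 3 = 24.75/3 = 8.25
  S = [[4.6667, 3],
 [3, 8.25]].

Step 3 — invert S. det(S) = 4.6667·8.25 - (3)² = 29.5.
  S^{-1} = (1/det) · [[d, -b], [-b, a]] = [[0.2797, -0.1017],
 [-0.1017, 0.1582]].

Step 4 — quadratic form (x̄ - mu_0)^T · S^{-1} · (x̄ - mu_0):
  S^{-1} · (x̄ - mu_0) = (0.0763, 0.548),
  (x̄ - mu_0)^T · [...] = (2)·(0.0763) + (4.75)·(0.548) = 2.7556.

Step 5 — scale by n: T² = 4 · 2.7556 = 11.0226.

T² ≈ 11.0226


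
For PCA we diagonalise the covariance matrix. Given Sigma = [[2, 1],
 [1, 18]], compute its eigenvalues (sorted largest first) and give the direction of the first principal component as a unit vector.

Step 1 — characteristic polynomial of 2×2 Sigma:
  det(Sigma - λI) = λ² - trace · λ + det = 0.
  trace = 2 + 18 = 20, det = 2·18 - (1)² = 35.
Step 2 — discriminant:
  Δ = trace² - 4·det = 400 - 140 = 260.
Step 3 — eigenvalues:
  λ = (trace ± √Δ)/2 = (20 ± 16.1245)/2,
  λ_1 = 18.0623,  λ_2 = 1.9377.

Step 4 — unit eigenvector for λ_1: solve (Sigma - λ_1 I)v = 0. First row:
  (2 - 18.0623)·v_x + (1)·v_y = 0, i.e. (-16.0623)·v_x + (1)·v_y = 0,
  so v ∝ (b, λ_1 - a) = (1, 16.0623) = u.
  ||u|| = √((1)² + (16.0623)²) = √(258.9961) ≈ 16.0934,
  v_1 = u/||u|| ≈ (0.0621, 0.9981) (||v_1|| = 1).

λ_1 = 18.0623,  λ_2 = 1.9377;  v_1 ≈ (0.0621, 0.9981)


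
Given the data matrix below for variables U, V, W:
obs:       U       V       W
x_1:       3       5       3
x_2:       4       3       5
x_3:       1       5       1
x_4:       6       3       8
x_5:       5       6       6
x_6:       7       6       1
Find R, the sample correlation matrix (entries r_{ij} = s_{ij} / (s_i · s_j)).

Step 1 — column means:
  mean(U) = (3 + 4 + 1 + 6 + 5 + 7) / 6 = 26/6 = 4.3333
  mean(V) = (5 + 3 + 5 + 3 + 6 + 6) / 6 = 28/6 = 4.6667
  mean(W) = (3 + 5 + 1 + 8 + 6 + 1) / 6 = 24/6 = 4

Step 2 — sample variances and covariances s[i,j] = (1/(n-1)) · Σ_k (x_{k,i} - mean_i) · (x_{k,j} - mean_j), with n-1 = 5:
  s[U,U] = ((-1.3333)·(-1.3333) + (-0.3333)·(-0.3333) + (-3.3333)·(-3.3333) + (1.6667)·(1.6667) + (0.6667)·(0.6667) + (2.6667)·(2.6667)) / 5 = 23.3333/5 = 4.6667
  s[U,V] = ((-1.3333)·(0.3333) + (-0.3333)·(-1.6667) + (-3.3333)·(0.3333) + (1.6667)·(-1.6667) + (0.6667)·(1.3333) + (2.6667)·(1.3333)) / 5 = 0.6667/5 = 0.1333
  s[U,W] = ((-1.3333)·(-1) + (-0.3333)·(1) + (-3.3333)·(-3) + (1.6667)·(4) + (0.6667)·(2) + (2.6667)·(-3)) / 5 = 11/5 = 2.2
  s[V,V] = ((0.3333)·(0.3333) + (-1.6667)·(-1.6667) + (0.3333)·(0.3333) + (-1.6667)·(-1.6667) + (1.3333)·(1.3333) + (1.3333)·(1.3333)) / 5 = 9.3333/5 = 1.8667
  s[V,W] = ((0.3333)·(-1) + (-1.6667)·(1) + (0.3333)·(-3) + (-1.6667)·(4) + (1.3333)·(2) + (1.3333)·(-3)) / 5 = -11/5 = -2.2
  s[W,W] = ((-1)·(-1) + (1)·(1) + (-3)·(-3) + (4)·(4) + (2)·(2) + (-3)·(-3)) / 5 = 40/5 = 8
  Sample standard deviations s_i = √(s[i,i]):
  s(U) = √(4.6667) = 2.1602
  s(V) = √(1.8667) = 1.3663
  s(W) = √(8) = 2.8284

Step 3 — r_{ij} = s_{ij} / (s_i · s_j):
  r[U,U] = 1 (diagonal).
  r[U,V] = 0.1333 / (2.1602 · 1.3663) = 0.1333 / 2.9515 = 0.0452
  r[U,W] = 2.2 / (2.1602 · 2.8284) = 2.2 / 6.1101 = 0.3601
  r[V,V] = 1 (diagonal).
  r[V,W] = -2.2 / (1.3663 · 2.8284) = -2.2 / 3.8644 = -0.5693
  r[W,W] = 1 (diagonal).

R is symmetric with unit diagonal. Assembling:

R = [[1, 0.0452, 0.3601],
 [0.0452, 1, -0.5693],
 [0.3601, -0.5693, 1]]


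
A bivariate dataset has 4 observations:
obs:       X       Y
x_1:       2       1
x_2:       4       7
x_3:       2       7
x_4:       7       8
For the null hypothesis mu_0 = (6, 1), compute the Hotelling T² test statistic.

Step 1 — sample mean vector:
  mean(X) = (2 + 4 + 2 + 7) / 4 = 15/4 = 3.75
  mean(Y) = (1 + 7 + 7 + 8) / 4 = 23/4 = 5.75
  x̄ = (3.75, 5.75),  deviation x̄ - mu_0 = (3.75, 5.75) - (6, 1) = (-2.25, 4.75).

Step 2 — sample covariance matrix, S[i,j] = (1/(n-1)) · Σ_k (x_{k,i} - mean_i) · (x_{k,j} - mean_j), divisor n-1 = 3:
  S[X,X] = ((-1.75)·(-1.75) + (0.25)·(0.25) + (-1.75)·(-1.75) + (3.25)·(3.25)) / 3 = 16.75/3 = 5.5833
  S[X,Y] = ((-1.75)·(-4.75) + (0.25)·(1.25) + (-1.75)·(1.25) + (3.25)·(2.25)) / 3 = 13.75/3 = 4.5833
  S[Y,Y] = ((-4.75)·(-4.75) + (1.25)·(1.25) + (1.25)·(1.25) + (2.25)·(2.25)) / 3 = 30.75/3 = 10.25
  S = [[5.5833, 4.5833],
 [4.5833, 10.25]].

Step 3 — invert S. det(S) = 5.5833·10.25 - (4.5833)² = 36.2222.
  S^{-1} = (1/det) · [[d, -b], [-b, a]] = [[0.283, -0.1265],
 [-0.1265, 0.1541]].

Step 4 — quadratic form (x̄ - mu_0)^T · S^{-1} · (x̄ - mu_0):
  S^{-1} · (x̄ - mu_0) = (-1.2377, 1.0169),
  (x̄ - mu_0)^T · [...] = (-2.25)·(-1.2377) + (4.75)·(1.0169) = 7.615.

Step 5 — scale by n: T² = 4 · 7.615 = 30.4601.

T² ≈ 30.4601


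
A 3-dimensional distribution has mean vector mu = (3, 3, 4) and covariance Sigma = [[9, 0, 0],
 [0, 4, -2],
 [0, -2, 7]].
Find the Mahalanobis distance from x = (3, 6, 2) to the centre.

Step 1 — centre the observation: (x - mu) = (0, 3, -2).

Step 2 — invert Sigma (cofactor / det for 3×3, or solve directly):
  Sigma^{-1} = [[0.1111, 0, 0],
 [0, 0.2917, 0.0833],
 [0, 0.0833, 0.1667]].

Step 3 — form the quadratic (x - mu)^T · Sigma^{-1} · (x - mu):
  Sigma^{-1} · (x - mu) = (0, 0.7083, -0.0833).
  (x - mu)^T · [Sigma^{-1} · (x - mu)] = (0)·(0) + (3)·(0.7083) + (-2)·(-0.0833) = 2.2917.

Step 4 — take square root: d = √(2.2917) ≈ 1.5138.

d(x, mu) = √(2.2917) ≈ 1.5138


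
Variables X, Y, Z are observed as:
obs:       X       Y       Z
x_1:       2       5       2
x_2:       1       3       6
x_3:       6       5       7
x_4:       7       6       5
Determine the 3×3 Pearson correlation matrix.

Step 1 — column means:
  mean(X) = (2 + 1 + 6 + 7) / 4 = 16/4 = 4
  mean(Y) = (5 + 3 + 5 + 6) / 4 = 19/4 = 4.75
  mean(Z) = (2 + 6 + 7 + 5) / 4 = 20/4 = 5

Step 2 — sample variances and covariances s[i,j] = (1/(n-1)) · Σ_k (x_{k,i} - mean_i) · (x_{k,j} - mean_j), with n-1 = 3:
  s[X,X] = ((-2)·(-2) + (-3)·(-3) + (2)·(2) + (3)·(3)) / 3 = 26/3 = 8.6667
  s[X,Y] = ((-2)·(0.25) + (-3)·(-1.75) + (2)·(0.25) + (3)·(1.25)) / 3 = 9/3 = 3
  s[X,Z] = ((-2)·(-3) + (-3)·(1) + (2)·(2) + (3)·(0)) / 3 = 7/3 = 2.3333
  s[Y,Y] = ((0.25)·(0.25) + (-1.75)·(-1.75) + (0.25)·(0.25) + (1.25)·(1.25)) / 3 = 4.75/3 = 1.5833
  s[Y,Z] = ((0.25)·(-3) + (-1.75)·(1) + (0.25)·(2) + (1.25)·(0)) / 3 = -2/3 = -0.6667
  s[Z,Z] = ((-3)·(-3) + (1)·(1) + (2)·(2) + (0)·(0)) / 3 = 14/3 = 4.6667
  Sample standard deviations s_i = √(s[i,i]):
  s(X) = √(8.6667) = 2.9439
  s(Y) = √(1.5833) = 1.2583
  s(Z) = √(4.6667) = 2.1602

Step 3 — r_{ij} = s_{ij} / (s_i · s_j):
  r[X,X] = 1 (diagonal).
  r[X,Y] = 3 / (2.9439 · 1.2583) = 3 / 3.7044 = 0.8099
  r[X,Z] = 2.3333 / (2.9439 · 2.1602) = 2.3333 / 6.3596 = 0.3669
  r[Y,Y] = 1 (diagonal).
  r[Y,Z] = -0.6667 / (1.2583 · 2.1602) = -0.6667 / 2.7183 = -0.2453
  r[Z,Z] = 1 (diagonal).

R is symmetric with unit diagonal. Assembling:

R = [[1, 0.8099, 0.3669],
 [0.8099, 1, -0.2453],
 [0.3669, -0.2453, 1]]


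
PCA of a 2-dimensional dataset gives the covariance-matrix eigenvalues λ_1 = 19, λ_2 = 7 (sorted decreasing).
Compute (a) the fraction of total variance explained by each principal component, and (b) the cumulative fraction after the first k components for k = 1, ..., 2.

Step 1 — total variance = trace(Sigma) = Σ λ_i = 19 + 7 = 26.

Step 2 — fraction explained by component i = λ_i / Σ λ:
  PC1: 19/26 = 0.7308
  PC2: 7/26 = 0.2692

Step 3 — cumulative fraction after k components = (λ_1 + ... + λ_k) / Σ λ:
  k = 1: 19/26 = 0.7308
  k = 2: (19 + 7)/26 = 26/26 = 1

Summary (fraction, with percent):

explained: PC1 0.7308 (73.08%), PC2 0.2692 (26.92%);  cumulative: 0.7308, 1


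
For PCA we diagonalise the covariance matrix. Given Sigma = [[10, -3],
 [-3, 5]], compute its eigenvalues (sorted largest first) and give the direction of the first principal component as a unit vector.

Step 1 — characteristic polynomial of 2×2 Sigma:
  det(Sigma - λI) = λ² - trace · λ + det = 0.
  trace = 10 + 5 = 15, det = 10·5 - (-3)² = 41.
Step 2 — discriminant:
  Δ = trace² - 4·det = 225 - 164 = 61.
Step 3 — eigenvalues:
  λ = (trace ± √Δ)/2 = (15 ± 7.8102)/2,
  λ_1 = 11.4051,  λ_2 = 3.5949.

Step 4 — unit eigenvector for λ_1: solve (Sigma - λ_1 I)v = 0. First row:
  (10 - 11.4051)·v_x + (-3)·v_y = 0, i.e. (-1.4051)·v_x + (-3)·v_y = 0,
  so v ∝ (b, λ_1 - a) = (-3, 1.4051); multiply by -1 so the first entry is positive: u = (3, -1.4051).
  ||u|| = √((3)² + (-1.4051)²) = √(10.9744) ≈ 3.3128,
  v_1 = u/||u|| ≈ (0.9056, -0.4242) (||v_1|| = 1).

λ_1 = 11.4051,  λ_2 = 3.5949;  v_1 ≈ (0.9056, -0.4242)


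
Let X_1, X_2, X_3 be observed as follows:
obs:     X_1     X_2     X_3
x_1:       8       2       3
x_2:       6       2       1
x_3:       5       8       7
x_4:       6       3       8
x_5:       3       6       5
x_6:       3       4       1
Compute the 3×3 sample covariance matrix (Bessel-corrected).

Step 1 — column means:
  mean(X_1) = (8 + 6 + 5 + 6 + 3 + 3) / 6 = 31/6 = 5.1667
  mean(X_2) = (2 + 2 + 8 + 3 + 6 + 4) / 6 = 25/6 = 4.1667
  mean(X_3) = (3 + 1 + 7 + 8 + 5 + 1) / 6 = 25/6 = 4.1667

Step 2 — sample covariance S[i,j] = (1/(n-1)) · Σ_k (x_{k,i} - mean_i) · (x_{k,j} - mean_j), with n-1 = 5.
  S[X_1,X_1] = ((2.8333)·(2.8333) + (0.8333)·(0.8333) + (-0.1667)·(-0.1667) + (0.8333)·(0.8333) + (-2.1667)·(-2.1667) + (-2.1667)·(-2.1667)) / 5 = 18.8333/5 = 3.7667
  S[X_1,X_2] = ((2.8333)·(-2.1667) + (0.8333)·(-2.1667) + (-0.1667)·(3.8333) + (0.8333)·(-1.1667) + (-2.1667)·(1.8333) + (-2.1667)·(-0.1667)) / 5 = -13.1667/5 = -2.6333
  S[X_1,X_3] = ((2.8333)·(-1.1667) + (0.8333)·(-3.1667) + (-0.1667)·(2.8333) + (0.8333)·(3.8333) + (-2.1667)·(0.8333) + (-2.1667)·(-3.1667)) / 5 = 1.8333/5 = 0.3667
  S[X_2,X_2] = ((-2.1667)·(-2.1667) + (-2.1667)·(-2.1667) + (3.8333)·(3.8333) + (-1.1667)·(-1.1667) + (1.8333)·(1.8333) + (-0.1667)·(-0.1667)) / 5 = 28.8333/5 = 5.7667
  S[X_2,X_3] = ((-2.1667)·(-1.1667) + (-2.1667)·(-3.1667) + (3.8333)·(2.8333) + (-1.1667)·(3.8333) + (1.8333)·(0.8333) + (-0.1667)·(-3.1667)) / 5 = 17.8333/5 = 3.5667
  S[X_3,X_3] = ((-1.1667)·(-1.1667) + (-3.1667)·(-3.1667) + (2.8333)·(2.8333) + (3.8333)·(3.8333) + (0.8333)·(0.8333) + (-3.1667)·(-3.1667)) / 5 = 44.8333/5 = 8.9667

S is symmetric (S[j,i] = S[i,j]). Assembling:

S = [[3.7667, -2.6333, 0.3667],
 [-2.6333, 5.7667, 3.5667],
 [0.3667, 3.5667, 8.9667]]


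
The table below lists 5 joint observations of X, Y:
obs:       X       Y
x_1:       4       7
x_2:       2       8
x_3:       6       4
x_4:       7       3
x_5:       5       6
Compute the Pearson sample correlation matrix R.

Step 1 — column means:
  mean(X) = (4 + 2 + 6 + 7 + 5) / 5 = 24/5 = 4.8
  mean(Y) = (7 + 8 + 4 + 3 + 6) / 5 = 28/5 = 5.6

Step 2 — sample variances and covariances s[i,j] = (1/(n-1)) · Σ_k (x_{k,i} - mean_i) · (x_{k,j} - mean_j), with n-1 = 4:
  s[X,X] = ((-0.8)·(-0.8) + (-2.8)·(-2.8) + (1.2)·(1.2) + (2.2)·(2.2) + (0.2)·(0.2)) / 4 = 14.8/4 = 3.7
  s[X,Y] = ((-0.8)·(1.4) + (-2.8)·(2.4) + (1.2)·(-1.6) + (2.2)·(-2.6) + (0.2)·(0.4)) / 4 = -15.4/4 = -3.85
  s[Y,Y] = ((1.4)·(1.4) + (2.4)·(2.4) + (-1.6)·(-1.6) + (-2.6)·(-2.6) + (0.4)·(0.4)) / 4 = 17.2/4 = 4.3
  Sample standard deviations s_i = √(s[i,i]):
  s(X) = √(3.7) = 1.9235
  s(Y) = √(4.3) = 2.0736

Step 3 — r_{ij} = s_{ij} / (s_i · s_j):
  r[X,X] = 1 (diagonal).
  r[X,Y] = -3.85 / (1.9235 · 2.0736) = -3.85 / 3.9887 = -0.9652
  r[Y,Y] = 1 (diagonal).

R is symmetric with unit diagonal. Assembling:

R = [[1, -0.9652],
 [-0.9652, 1]]


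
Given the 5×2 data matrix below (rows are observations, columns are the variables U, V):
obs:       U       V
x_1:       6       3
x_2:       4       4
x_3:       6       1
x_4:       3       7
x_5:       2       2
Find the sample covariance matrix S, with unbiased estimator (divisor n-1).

Step 1 — column means:
  mean(U) = (6 + 4 + 6 + 3 + 2) / 5 = 21/5 = 4.2
  mean(V) = (3 + 4 + 1 + 7 + 2) / 5 = 17/5 = 3.4

Step 2 — sample covariance S[i,j] = (1/(n-1)) · Σ_k (x_{k,i} - mean_i) · (x_{k,j} - mean_j), with n-1 = 4.
  S[U,U] = ((1.8)·(1.8) + (-0.2)·(-0.2) + (1.8)·(1.8) + (-1.2)·(-1.2) + (-2.2)·(-2.2)) / 4 = 12.8/4 = 3.2
  S[U,V] = ((1.8)·(-0.4) + (-0.2)·(0.6) + (1.8)·(-2.4) + (-1.2)·(3.6) + (-2.2)·(-1.4)) / 4 = -6.4/4 = -1.6
  S[V,V] = ((-0.4)·(-0.4) + (0.6)·(0.6) + (-2.4)·(-2.4) + (3.6)·(3.6) + (-1.4)·(-1.4)) / 4 = 21.2/4 = 5.3

S is symmetric (S[j,i] = S[i,j]). Assembling:

S = [[3.2, -1.6],
 [-1.6, 5.3]]


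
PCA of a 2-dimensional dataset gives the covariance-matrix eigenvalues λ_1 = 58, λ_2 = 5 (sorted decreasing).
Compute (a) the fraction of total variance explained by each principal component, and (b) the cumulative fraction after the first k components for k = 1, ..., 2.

Step 1 — total variance = trace(Sigma) = Σ λ_i = 58 + 5 = 63.

Step 2 — fraction explained by component i = λ_i / Σ λ:
  PC1: 58/63 = 0.9206
  PC2: 5/63 = 0.0794

Step 3 — cumulative fraction after k components = (λ_1 + ... + λ_k) / Σ λ:
  k = 1: 58/63 = 0.9206
  k = 2: (58 + 5)/63 = 63/63 = 1

Summary (fraction, with percent):

explained: PC1 0.9206 (92.06%), PC2 0.0794 (7.94%);  cumulative: 0.9206, 1


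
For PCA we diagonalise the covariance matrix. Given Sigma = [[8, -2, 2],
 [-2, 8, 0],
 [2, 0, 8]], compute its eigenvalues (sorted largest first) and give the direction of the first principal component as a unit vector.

Step 1 — characteristic polynomial p(λ) = det(λI - Sigma) = λ³ - tr·λ² + c_1·λ - det, where tr = trace, c_1 = sum of the principal 2×2 minors, det = det(Sigma):
  tr = 8 + 8 + 8 = 24,
  c_1 = (8·8 - (-2)²) + (8·8 - (2)²) + (8·8 - (0)²) = 60 + 60 + 64 = 184,
  det = 8·(8·8 - (0)²) - (-2)·((-2)·8 - (0)·(2)) + (2)·((-2)·(0) - 8·(2)) = 8·(64) - (-2)·(-16) + (2)·(-16) = 448.
  So p(λ) = λ³ - 24λ² + 184λ - 448.
Step 2 — look for an integer root (rational root theorem: any rational root is an integer divisor of 448). Testing λ = 8:
  p(8) = 512 - 1536 + 1472 - 448 = 0  ✓
  Dividing out (λ - 8): p(λ) = (λ - 8)(λ² - 16λ + 56).
Step 3 — remaining eigenvalues from the quadratic λ² - 16λ + 56 = 0:
  Δ = 16² - 4·56 = 256 - 224 = 32,  λ = (16 ± √32)/2 = (16 ± 5.6569)/2 ≈ 10.8284 or 5.1716.
  Sorted: λ_1 = 10.8284,  λ_2 = 8,  λ_3 = 5.1716  (check: sum = 24 = tr ✓).

Step 4 — unit eigenvector for λ_1 ≈ 10.8284: v spans the null space of (Sigma - λ_1 I), whose rows are
  r_1 = (-2.8284, -2, 2),  r_2 = (-2, -2.8284, 0),  r_3 = (2, 0, -2.8284).
  v is orthogonal to every row, so take v ∝ r_1 × r_2 = ((-2)·(0) - (2)·(-2.8284), (2)·(-2) - (-2.8284)·(0), (-2.8284)·(-2.8284) - (-2)·(-2)) ≈ (5.6569, -4, 4).
  Let u = (5.6569, -4, 4).
  ||u|| = √((5.6569)² + (-4)² + (4)²) = √(64) ≈ 8,  v_1 = u/||u|| ≈ (0.7071, -0.5, 0.5) (||v_1|| = 1).

λ_1 = 10.8284,  λ_2 = 8,  λ_3 = 5.1716;  v_1 ≈ (0.7071, -0.5, 0.5)


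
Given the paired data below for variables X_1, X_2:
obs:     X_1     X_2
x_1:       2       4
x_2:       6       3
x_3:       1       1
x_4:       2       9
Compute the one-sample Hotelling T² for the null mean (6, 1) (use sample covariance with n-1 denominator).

Step 1 — sample mean vector:
  mean(X_1) = (2 + 6 + 1 + 2) / 4 = 11/4 = 2.75
  mean(X_2) = (4 + 3 + 1 + 9) / 4 = 17/4 = 4.25
  x̄ = (2.75, 4.25),  deviation x̄ - mu_0 = (2.75, 4.25) - (6, 1) = (-3.25, 3.25).

Step 2 — sample covariance matrix, S[i,j] = (1/(n-1)) · Σ_k (x_{k,i} - mean_i) · (x_{k,j} - mean_j), divisor n-1 = 3:
  S[X_1,X_1] = ((-0.75)·(-0.75) + (3.25)·(3.25) + (-1.75)·(-1.75) + (-0.75)·(-0.75)) / 3 = 14.75/3 = 4.9167
  S[X_1,X_2] = ((-0.75)·(-0.25) + (3.25)·(-1.25) + (-1.75)·(-3.25) + (-0.75)·(4.75)) / 3 = -1.75/3 = -0.5833
  S[X_2,X_2] = ((-0.25)·(-0.25) + (-1.25)·(-1.25) + (-3.25)·(-3.25) + (4.75)·(4.75)) / 3 = 34.75/3 = 11.5833
  S = [[4.9167, -0.5833],
 [-0.5833, 11.5833]].

Step 3 — invert S. det(S) = 4.9167·11.5833 - (-0.5833)² = 56.6111.
  S^{-1} = (1/det) · [[d, -b], [-b, a]] = [[0.2046, 0.0103],
 [0.0103, 0.0868]].

Step 4 — quadratic form (x̄ - mu_0)^T · S^{-1} · (x̄ - mu_0):
  S^{-1} · (x̄ - mu_0) = (-0.6315, 0.2488),
  (x̄ - mu_0)^T · [...] = (-3.25)·(-0.6315) + (3.25)·(0.2488) = 2.8609.

Step 5 — scale by n: T² = 4 · 2.8609 = 11.4436.

T² ≈ 11.4436


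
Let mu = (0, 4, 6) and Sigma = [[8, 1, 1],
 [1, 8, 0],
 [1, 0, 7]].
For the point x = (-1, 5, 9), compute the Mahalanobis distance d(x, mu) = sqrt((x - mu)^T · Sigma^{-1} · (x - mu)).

Step 1 — centre the observation: (x - mu) = (-1, 1, 3).

Step 2 — invert Sigma (cofactor / det for 3×3, or solve directly):
  Sigma^{-1} = [[0.1293, -0.0162, -0.0185],
 [-0.0162, 0.127, 0.0023],
 [-0.0185, 0.0023, 0.1455]].

Step 3 — form the quadratic (x - mu)^T · Sigma^{-1} · (x - mu):
  Sigma^{-1} · (x - mu) = (-0.2009, 0.1501, 0.4573).
  (x - mu)^T · [Sigma^{-1} · (x - mu)] = (-1)·(-0.2009) + (1)·(0.1501) + (3)·(0.4573) = 1.7229.

Step 4 — take square root: d = √(1.7229) ≈ 1.3126.

d(x, mu) = √(1.7229) ≈ 1.3126


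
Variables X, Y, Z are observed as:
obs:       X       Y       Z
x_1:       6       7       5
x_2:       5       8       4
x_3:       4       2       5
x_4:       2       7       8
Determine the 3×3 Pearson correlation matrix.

Step 1 — column means:
  mean(X) = (6 + 5 + 4 + 2) / 4 = 17/4 = 4.25
  mean(Y) = (7 + 8 + 2 + 7) / 4 = 24/4 = 6
  mean(Z) = (5 + 4 + 5 + 8) / 4 = 22/4 = 5.5

Step 2 — sample variances and covariances s[i,j] = (1/(n-1)) · Σ_k (x_{k,i} - mean_i) · (x_{k,j} - mean_j), with n-1 = 3:
  s[X,X] = ((1.75)·(1.75) + (0.75)·(0.75) + (-0.25)·(-0.25) + (-2.25)·(-2.25)) / 3 = 8.75/3 = 2.9167
  s[X,Y] = ((1.75)·(1) + (0.75)·(2) + (-0.25)·(-4) + (-2.25)·(1)) / 3 = 2/3 = 0.6667
  s[X,Z] = ((1.75)·(-0.5) + (0.75)·(-1.5) + (-0.25)·(-0.5) + (-2.25)·(2.5)) / 3 = -7.5/3 = -2.5
  s[Y,Y] = ((1)·(1) + (2)·(2) + (-4)·(-4) + (1)·(1)) / 3 = 22/3 = 7.3333
  s[Y,Z] = ((1)·(-0.5) + (2)·(-1.5) + (-4)·(-0.5) + (1)·(2.5)) / 3 = 1/3 = 0.3333
  s[Z,Z] = ((-0.5)·(-0.5) + (-1.5)·(-1.5) + (-0.5)·(-0.5) + (2.5)·(2.5)) / 3 = 9/3 = 3
  Sample standard deviations s_i = √(s[i,i]):
  s(X) = √(2.9167) = 1.7078
  s(Y) = √(7.3333) = 2.708
  s(Z) = √(3) = 1.7321

Step 3 — r_{ij} = s_{ij} / (s_i · s_j):
  r[X,X] = 1 (diagonal).
  r[X,Y] = 0.6667 / (1.7078 · 2.708) = 0.6667 / 4.6248 = 0.1441
  r[X,Z] = -2.5 / (1.7078 · 1.7321) = -2.5 / 2.958 = -0.8452
  r[Y,Y] = 1 (diagonal).
  r[Y,Z] = 0.3333 / (2.708 · 1.7321) = 0.3333 / 4.6904 = 0.0711
  r[Z,Z] = 1 (diagonal).

R is symmetric with unit diagonal. Assembling:

R = [[1, 0.1441, -0.8452],
 [0.1441, 1, 0.0711],
 [-0.8452, 0.0711, 1]]


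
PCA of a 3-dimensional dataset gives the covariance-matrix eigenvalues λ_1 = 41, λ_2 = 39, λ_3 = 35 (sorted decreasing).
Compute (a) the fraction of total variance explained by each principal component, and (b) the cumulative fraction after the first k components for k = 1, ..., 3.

Step 1 — total variance = trace(Sigma) = Σ λ_i = 41 + 39 + 35 = 115.

Step 2 — fraction explained by component i = λ_i / Σ λ:
  PC1: 41/115 = 0.3565
  PC2: 39/115 = 0.3391
  PC3: 35/115 = 0.3043

Step 3 — cumulative fraction after k components = (λ_1 + ... + λ_k) / Σ λ:
  k = 1: 41/115 = 0.3565
  k = 2: (41 + 39)/115 = 80/115 = 0.6957
  k = 3: (41 + 39 + 35)/115 = 115/115 = 1

Summary (fraction, with percent):

explained: PC1 0.3565 (35.65%), PC2 0.3391 (33.91%), PC3 0.3043 (30.43%);  cumulative: 0.3565, 0.6957, 1


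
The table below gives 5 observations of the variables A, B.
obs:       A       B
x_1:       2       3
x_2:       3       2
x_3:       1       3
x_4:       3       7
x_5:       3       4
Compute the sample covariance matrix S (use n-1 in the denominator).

Step 1 — column means:
  mean(A) = (2 + 3 + 1 + 3 + 3) / 5 = 12/5 = 2.4
  mean(B) = (3 + 2 + 3 + 7 + 4) / 5 = 19/5 = 3.8

Step 2 — sample covariance S[i,j] = (1/(n-1)) · Σ_k (x_{k,i} - mean_i) · (x_{k,j} - mean_j), with n-1 = 4.
  S[A,A] = ((-0.4)·(-0.4) + (0.6)·(0.6) + (-1.4)·(-1.4) + (0.6)·(0.6) + (0.6)·(0.6)) / 4 = 3.2/4 = 0.8
  S[A,B] = ((-0.4)·(-0.8) + (0.6)·(-1.8) + (-1.4)·(-0.8) + (0.6)·(3.2) + (0.6)·(0.2)) / 4 = 2.4/4 = 0.6
  S[B,B] = ((-0.8)·(-0.8) + (-1.8)·(-1.8) + (-0.8)·(-0.8) + (3.2)·(3.2) + (0.2)·(0.2)) / 4 = 14.8/4 = 3.7

S is symmetric (S[j,i] = S[i,j]). Assembling:

S = [[0.8, 0.6],
 [0.6, 3.7]]


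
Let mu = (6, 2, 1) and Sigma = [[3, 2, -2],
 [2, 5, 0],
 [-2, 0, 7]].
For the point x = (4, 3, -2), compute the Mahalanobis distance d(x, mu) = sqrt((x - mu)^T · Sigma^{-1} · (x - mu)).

Step 1 — centre the observation: (x - mu) = (-2, 1, -3).

Step 2 — invert Sigma (cofactor / det for 3×3, or solve directly):
  Sigma^{-1} = [[0.614, -0.2456, 0.1754],
 [-0.2456, 0.2982, -0.0702],
 [0.1754, -0.0702, 0.193]].

Step 3 — form the quadratic (x - mu)^T · Sigma^{-1} · (x - mu):
  Sigma^{-1} · (x - mu) = (-2, 1, -1).
  (x - mu)^T · [Sigma^{-1} · (x - mu)] = (-2)·(-2) + (1)·(1) + (-3)·(-1) = 8.

Step 4 — take square root: d = √(8) ≈ 2.8284.

d(x, mu) = √(8) ≈ 2.8284


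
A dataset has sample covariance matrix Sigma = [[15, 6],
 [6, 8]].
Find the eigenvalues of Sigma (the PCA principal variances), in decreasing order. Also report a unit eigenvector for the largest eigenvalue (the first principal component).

Step 1 — characteristic polynomial of 2×2 Sigma:
  det(Sigma - λI) = λ² - trace · λ + det = 0.
  trace = 15 + 8 = 23, det = 15·8 - (6)² = 84.
Step 2 — discriminant:
  Δ = trace² - 4·det = 529 - 336 = 193.
Step 3 — eigenvalues:
  λ = (trace ± √Δ)/2 = (23 ± 13.8924)/2,
  λ_1 = 18.4462,  λ_2 = 4.5538.

Step 4 — unit eigenvector for λ_1: solve (Sigma - λ_1 I)v = 0. First row:
  (15 - 18.4462)·v_x + (6)·v_y = 0, i.e. (-3.4462)·v_x + (6)·v_y = 0,
  so v ∝ (b, λ_1 - a) = (6, 3.4462) = u.
  ||u|| = √((6)² + (3.4462)²) = √(47.8764) ≈ 6.9193,
  v_1 = u/||u|| ≈ (0.8671, 0.4981) (||v_1|| = 1).

λ_1 = 18.4462,  λ_2 = 4.5538;  v_1 ≈ (0.8671, 0.4981)


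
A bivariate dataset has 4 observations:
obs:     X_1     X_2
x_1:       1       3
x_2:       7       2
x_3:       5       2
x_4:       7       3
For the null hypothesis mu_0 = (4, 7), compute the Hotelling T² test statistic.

Step 1 — sample mean vector:
  mean(X_1) = (1 + 7 + 5 + 7) / 4 = 20/4 = 5
  mean(X_2) = (3 + 2 + 2 + 3) / 4 = 10/4 = 2.5
  x̄ = (5, 2.5),  deviation x̄ - mu_0 = (5, 2.5) - (4, 7) = (1, -4.5).

Step 2 — sample covariance matrix, S[i,j] = (1/(n-1)) · Σ_k (x_{k,i} - mean_i) · (x_{k,j} - mean_j), divisor n-1 = 3:
  S[X_1,X_1] = ((-4)·(-4) + (2)·(2) + (0)·(0) + (2)·(2)) / 3 = 24/3 = 8
  S[X_1,X_2] = ((-4)·(0.5) + (2)·(-0.5) + (0)·(-0.5) + (2)·(0.5)) / 3 = -2/3 = -0.6667
  S[X_2,X_2] = ((0.5)·(0.5) + (-0.5)·(-0.5) + (-0.5)·(-0.5) + (0.5)·(0.5)) / 3 = 1/3 = 0.3333
  S = [[8, -0.6667],
 [-0.6667, 0.3333]].

Step 3 — invert S. det(S) = 8·0.3333 - (-0.6667)² = 2.2222.
  S^{-1} = (1/det) · [[d, -b], [-b, a]] = [[0.15, 0.3],
 [0.3, 3.6]].

Step 4 — quadratic form (x̄ - mu_0)^T · S^{-1} · (x̄ - mu_0):
  S^{-1} · (x̄ - mu_0) = (-1.2, -15.9),
  (x̄ - mu_0)^T · [...] = (1)·(-1.2) + (-4.5)·(-15.9) = 70.35.

Step 5 — scale by n: T² = 4 · 70.35 = 281.4.

T² ≈ 281.4


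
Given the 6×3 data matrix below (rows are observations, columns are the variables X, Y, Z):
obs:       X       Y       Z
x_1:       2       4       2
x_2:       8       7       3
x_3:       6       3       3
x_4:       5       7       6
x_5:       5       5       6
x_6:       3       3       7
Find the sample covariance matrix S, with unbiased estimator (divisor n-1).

Step 1 — column means:
  mean(X) = (2 + 8 + 6 + 5 + 5 + 3) / 6 = 29/6 = 4.8333
  mean(Y) = (4 + 7 + 3 + 7 + 5 + 3) / 6 = 29/6 = 4.8333
  mean(Z) = (2 + 3 + 3 + 6 + 6 + 7) / 6 = 27/6 = 4.5

Step 2 — sample covariance S[i,j] = (1/(n-1)) · Σ_k (x_{k,i} - mean_i) · (x_{k,j} - mean_j), with n-1 = 5.
  S[X,X] = ((-2.8333)·(-2.8333) + (3.1667)·(3.1667) + (1.1667)·(1.1667) + (0.1667)·(0.1667) + (0.1667)·(0.1667) + (-1.8333)·(-1.8333)) / 5 = 22.8333/5 = 4.5667
  S[X,Y] = ((-2.8333)·(-0.8333) + (3.1667)·(2.1667) + (1.1667)·(-1.8333) + (0.1667)·(2.1667) + (0.1667)·(0.1667) + (-1.8333)·(-1.8333)) / 5 = 10.8333/5 = 2.1667
  S[X,Z] = ((-2.8333)·(-2.5) + (3.1667)·(-1.5) + (1.1667)·(-1.5) + (0.1667)·(1.5) + (0.1667)·(1.5) + (-1.8333)·(2.5)) / 5 = -3.5/5 = -0.7
  S[Y,Y] = ((-0.8333)·(-0.8333) + (2.1667)·(2.1667) + (-1.8333)·(-1.8333) + (2.1667)·(2.1667) + (0.1667)·(0.1667) + (-1.8333)·(-1.8333)) / 5 = 16.8333/5 = 3.3667
  S[Y,Z] = ((-0.8333)·(-2.5) + (2.1667)·(-1.5) + (-1.8333)·(-1.5) + (2.1667)·(1.5) + (0.1667)·(1.5) + (-1.8333)·(2.5)) / 5 = 0.5/5 = 0.1
  S[Z,Z] = ((-2.5)·(-2.5) + (-1.5)·(-1.5) + (-1.5)·(-1.5) + (1.5)·(1.5) + (1.5)·(1.5) + (2.5)·(2.5)) / 5 = 21.5/5 = 4.3

S is symmetric (S[j,i] = S[i,j]). Assembling:

S = [[4.5667, 2.1667, -0.7],
 [2.1667, 3.3667, 0.1],
 [-0.7, 0.1, 4.3]]


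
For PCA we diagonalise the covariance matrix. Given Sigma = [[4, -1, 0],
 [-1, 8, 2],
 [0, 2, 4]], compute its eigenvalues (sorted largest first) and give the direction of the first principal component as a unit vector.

Step 1 — characteristic polynomial p(λ) = det(λI - Sigma) = λ³ - tr·λ² + c_1·λ - det, where tr = trace, c_1 = sum of the principal 2×2 minors, det = det(Sigma):
  tr = 4 + 8 + 4 = 16,
  c_1 = (4·8 - (-1)²) + (4·4 - (0)²) + (8·4 - (2)²) = 31 + 16 + 28 = 75,
  det = 4·(8·4 - (2)²) - (-1)·((-1)·4 - (2)·(0)) + (0)·((-1)·(2) - 8·(0)) = 4·(28) - (-1)·(-4) + (0)·(-2) = 108.
  So p(λ) = λ³ - 16λ² + 75λ - 108.
Step 2 — look for an integer root (rational root theorem: any rational root is an integer divisor of 108). Testing λ = 3:
  p(3) = 27 - 144 + 225 - 108 = 0  ✓
  Dividing out (λ - 3): p(λ) = (λ - 3)(λ² - 13λ + 36).
Step 3 — remaining eigenvalues from the quadratic λ² - 13λ + 36 = 0:
  Δ = 13² - 4·36 = 169 - 144 = 25,  λ = (13 ± √25)/2 = (13 ± 5)/2 = 9 or 4.
  Sorted: λ_1 = 9,  λ_2 = 4,  λ_3 = 3  (check: sum = 16 = tr ✓).

Step 4 — unit eigenvector for λ_1 = 9: v spans the null space of (Sigma - λ_1 I), whose rows are
  r_1 = (-5, -1, 0),  r_2 = (-1, -1, 2),  r_3 = (0, 2, -5).
  v is orthogonal to every row, so take v ∝ r_1 × r_2 = ((-1)·(2) - (0)·(-1), (0)·(-1) - (-5)·(2), (-5)·(-1) - (-1)·(-1)) = (-2, 10, 4).
  Rescale (divide by 2; multiply by -1 so the first nonzero entry is positive): u = (1, -5, -2).
  ||u|| = √((1)² + (-5)² + (-2)²) = √(30) ≈ 5.4772,  v_1 = u/||u|| ≈ (0.1826, -0.9129, -0.3651) (||v_1|| = 1).

λ_1 = 9,  λ_2 = 4,  λ_3 = 3;  v_1 ≈ (0.1826, -0.9129, -0.3651)


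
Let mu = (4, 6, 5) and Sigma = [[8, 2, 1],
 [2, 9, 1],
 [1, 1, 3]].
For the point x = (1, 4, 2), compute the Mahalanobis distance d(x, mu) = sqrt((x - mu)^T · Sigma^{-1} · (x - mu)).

Step 1 — centre the observation: (x - mu) = (-3, -2, -3).

Step 2 — invert Sigma (cofactor / det for 3×3, or solve directly):
  Sigma^{-1} = [[0.1361, -0.0262, -0.0366],
 [-0.0262, 0.1204, -0.0314],
 [-0.0366, -0.0314, 0.356]].

Step 3 — form the quadratic (x - mu)^T · Sigma^{-1} · (x - mu):
  Sigma^{-1} · (x - mu) = (-0.2461, -0.0681, -0.8953).
  (x - mu)^T · [Sigma^{-1} · (x - mu)] = (-3)·(-0.2461) + (-2)·(-0.0681) + (-3)·(-0.8953) = 3.5602.

Step 4 — take square root: d = √(3.5602) ≈ 1.8869.

d(x, mu) = √(3.5602) ≈ 1.8869


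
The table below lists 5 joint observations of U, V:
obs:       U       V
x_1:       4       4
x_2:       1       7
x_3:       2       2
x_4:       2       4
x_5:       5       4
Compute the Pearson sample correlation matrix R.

Step 1 — column means:
  mean(U) = (4 + 1 + 2 + 2 + 5) / 5 = 14/5 = 2.8
  mean(V) = (4 + 7 + 2 + 4 + 4) / 5 = 21/5 = 4.2

Step 2 — sample variances and covariances s[i,j] = (1/(n-1)) · Σ_k (x_{k,i} - mean_i) · (x_{k,j} - mean_j), with n-1 = 4:
  s[U,U] = ((1.2)·(1.2) + (-1.8)·(-1.8) + (-0.8)·(-0.8) + (-0.8)·(-0.8) + (2.2)·(2.2)) / 4 = 10.8/4 = 2.7
  s[U,V] = ((1.2)·(-0.2) + (-1.8)·(2.8) + (-0.8)·(-2.2) + (-0.8)·(-0.2) + (2.2)·(-0.2)) / 4 = -3.8/4 = -0.95
  s[V,V] = ((-0.2)·(-0.2) + (2.8)·(2.8) + (-2.2)·(-2.2) + (-0.2)·(-0.2) + (-0.2)·(-0.2)) / 4 = 12.8/4 = 3.2
  Sample standard deviations s_i = √(s[i,i]):
  s(U) = √(2.7) = 1.6432
  s(V) = √(3.2) = 1.7889

Step 3 — r_{ij} = s_{ij} / (s_i · s_j):
  r[U,U] = 1 (diagonal).
  r[U,V] = -0.95 / (1.6432 · 1.7889) = -0.95 / 2.9394 = -0.3232
  r[V,V] = 1 (diagonal).

R is symmetric with unit diagonal. Assembling:

R = [[1, -0.3232],
 [-0.3232, 1]]


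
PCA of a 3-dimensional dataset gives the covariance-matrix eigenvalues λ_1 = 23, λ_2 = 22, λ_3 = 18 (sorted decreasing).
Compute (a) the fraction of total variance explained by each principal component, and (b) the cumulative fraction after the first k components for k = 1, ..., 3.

Step 1 — total variance = trace(Sigma) = Σ λ_i = 23 + 22 + 18 = 63.

Step 2 — fraction explained by component i = λ_i / Σ λ:
  PC1: 23/63 = 0.3651
  PC2: 22/63 = 0.3492
  PC3: 18/63 = 0.2857

Step 3 — cumulative fraction after k components = (λ_1 + ... + λ_k) / Σ λ:
  k = 1: 23/63 = 0.3651
  k = 2: (23 + 22)/63 = 45/63 = 0.7143
  k = 3: (23 + 22 + 18)/63 = 63/63 = 1

Summary (fraction, with percent):

explained: PC1 0.3651 (36.51%), PC2 0.3492 (34.92%), PC3 0.2857 (28.57%);  cumulative: 0.3651, 0.7143, 1
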